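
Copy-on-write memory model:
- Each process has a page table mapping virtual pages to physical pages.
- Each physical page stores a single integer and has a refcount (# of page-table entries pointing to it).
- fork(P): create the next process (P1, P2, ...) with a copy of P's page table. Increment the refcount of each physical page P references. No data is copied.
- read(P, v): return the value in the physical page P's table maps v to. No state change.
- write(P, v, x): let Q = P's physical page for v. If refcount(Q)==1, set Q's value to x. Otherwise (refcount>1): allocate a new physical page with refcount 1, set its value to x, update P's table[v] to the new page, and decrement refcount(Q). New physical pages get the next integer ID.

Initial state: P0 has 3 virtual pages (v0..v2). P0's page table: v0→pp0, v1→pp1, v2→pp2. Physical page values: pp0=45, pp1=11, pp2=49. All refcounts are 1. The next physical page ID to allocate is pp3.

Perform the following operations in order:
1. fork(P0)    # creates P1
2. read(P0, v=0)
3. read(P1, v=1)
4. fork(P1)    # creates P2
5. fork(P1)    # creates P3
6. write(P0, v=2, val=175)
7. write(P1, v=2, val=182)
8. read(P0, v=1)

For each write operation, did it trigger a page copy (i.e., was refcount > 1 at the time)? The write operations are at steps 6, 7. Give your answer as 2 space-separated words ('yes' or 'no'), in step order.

Op 1: fork(P0) -> P1. 3 ppages; refcounts: pp0:2 pp1:2 pp2:2
Op 2: read(P0, v0) -> 45. No state change.
Op 3: read(P1, v1) -> 11. No state change.
Op 4: fork(P1) -> P2. 3 ppages; refcounts: pp0:3 pp1:3 pp2:3
Op 5: fork(P1) -> P3. 3 ppages; refcounts: pp0:4 pp1:4 pp2:4
Op 6: write(P0, v2, 175). refcount(pp2)=4>1 -> COPY to pp3. 4 ppages; refcounts: pp0:4 pp1:4 pp2:3 pp3:1
Op 7: write(P1, v2, 182). refcount(pp2)=3>1 -> COPY to pp4. 5 ppages; refcounts: pp0:4 pp1:4 pp2:2 pp3:1 pp4:1
Op 8: read(P0, v1) -> 11. No state change.

yes yes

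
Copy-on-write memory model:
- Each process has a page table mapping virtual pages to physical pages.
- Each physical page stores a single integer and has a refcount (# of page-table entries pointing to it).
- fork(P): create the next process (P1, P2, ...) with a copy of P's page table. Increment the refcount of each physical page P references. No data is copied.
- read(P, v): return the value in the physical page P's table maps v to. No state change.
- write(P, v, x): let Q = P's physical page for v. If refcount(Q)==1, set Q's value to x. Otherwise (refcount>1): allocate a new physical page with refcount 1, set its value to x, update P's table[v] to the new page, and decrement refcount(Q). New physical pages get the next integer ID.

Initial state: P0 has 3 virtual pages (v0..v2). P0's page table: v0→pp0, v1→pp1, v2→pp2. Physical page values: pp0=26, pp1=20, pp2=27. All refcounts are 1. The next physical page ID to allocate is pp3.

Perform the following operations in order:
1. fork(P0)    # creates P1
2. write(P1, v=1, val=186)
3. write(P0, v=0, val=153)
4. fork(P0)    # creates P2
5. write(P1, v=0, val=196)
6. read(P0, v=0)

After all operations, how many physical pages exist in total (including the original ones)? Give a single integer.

Op 1: fork(P0) -> P1. 3 ppages; refcounts: pp0:2 pp1:2 pp2:2
Op 2: write(P1, v1, 186). refcount(pp1)=2>1 -> COPY to pp3. 4 ppages; refcounts: pp0:2 pp1:1 pp2:2 pp3:1
Op 3: write(P0, v0, 153). refcount(pp0)=2>1 -> COPY to pp4. 5 ppages; refcounts: pp0:1 pp1:1 pp2:2 pp3:1 pp4:1
Op 4: fork(P0) -> P2. 5 ppages; refcounts: pp0:1 pp1:2 pp2:3 pp3:1 pp4:2
Op 5: write(P1, v0, 196). refcount(pp0)=1 -> write in place. 5 ppages; refcounts: pp0:1 pp1:2 pp2:3 pp3:1 pp4:2
Op 6: read(P0, v0) -> 153. No state change.

Answer: 5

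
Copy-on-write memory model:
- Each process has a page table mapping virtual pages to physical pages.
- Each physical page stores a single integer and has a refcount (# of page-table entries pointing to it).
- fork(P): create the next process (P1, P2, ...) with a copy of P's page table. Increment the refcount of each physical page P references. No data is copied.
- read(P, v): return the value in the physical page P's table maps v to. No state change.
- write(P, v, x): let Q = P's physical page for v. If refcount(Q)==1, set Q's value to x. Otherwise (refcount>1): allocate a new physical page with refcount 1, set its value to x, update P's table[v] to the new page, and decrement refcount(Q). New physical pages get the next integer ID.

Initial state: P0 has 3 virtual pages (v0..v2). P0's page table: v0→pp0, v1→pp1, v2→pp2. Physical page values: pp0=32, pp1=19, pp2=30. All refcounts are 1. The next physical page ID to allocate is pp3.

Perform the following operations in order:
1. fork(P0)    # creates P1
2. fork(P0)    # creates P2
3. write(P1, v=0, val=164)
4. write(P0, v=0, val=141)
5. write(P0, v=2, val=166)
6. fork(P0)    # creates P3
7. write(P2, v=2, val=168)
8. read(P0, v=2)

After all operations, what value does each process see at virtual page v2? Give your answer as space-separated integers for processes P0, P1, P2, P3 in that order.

Op 1: fork(P0) -> P1. 3 ppages; refcounts: pp0:2 pp1:2 pp2:2
Op 2: fork(P0) -> P2. 3 ppages; refcounts: pp0:3 pp1:3 pp2:3
Op 3: write(P1, v0, 164). refcount(pp0)=3>1 -> COPY to pp3. 4 ppages; refcounts: pp0:2 pp1:3 pp2:3 pp3:1
Op 4: write(P0, v0, 141). refcount(pp0)=2>1 -> COPY to pp4. 5 ppages; refcounts: pp0:1 pp1:3 pp2:3 pp3:1 pp4:1
Op 5: write(P0, v2, 166). refcount(pp2)=3>1 -> COPY to pp5. 6 ppages; refcounts: pp0:1 pp1:3 pp2:2 pp3:1 pp4:1 pp5:1
Op 6: fork(P0) -> P3. 6 ppages; refcounts: pp0:1 pp1:4 pp2:2 pp3:1 pp4:2 pp5:2
Op 7: write(P2, v2, 168). refcount(pp2)=2>1 -> COPY to pp6. 7 ppages; refcounts: pp0:1 pp1:4 pp2:1 pp3:1 pp4:2 pp5:2 pp6:1
Op 8: read(P0, v2) -> 166. No state change.
P0: v2 -> pp5 = 166
P1: v2 -> pp2 = 30
P2: v2 -> pp6 = 168
P3: v2 -> pp5 = 166

Answer: 166 30 168 166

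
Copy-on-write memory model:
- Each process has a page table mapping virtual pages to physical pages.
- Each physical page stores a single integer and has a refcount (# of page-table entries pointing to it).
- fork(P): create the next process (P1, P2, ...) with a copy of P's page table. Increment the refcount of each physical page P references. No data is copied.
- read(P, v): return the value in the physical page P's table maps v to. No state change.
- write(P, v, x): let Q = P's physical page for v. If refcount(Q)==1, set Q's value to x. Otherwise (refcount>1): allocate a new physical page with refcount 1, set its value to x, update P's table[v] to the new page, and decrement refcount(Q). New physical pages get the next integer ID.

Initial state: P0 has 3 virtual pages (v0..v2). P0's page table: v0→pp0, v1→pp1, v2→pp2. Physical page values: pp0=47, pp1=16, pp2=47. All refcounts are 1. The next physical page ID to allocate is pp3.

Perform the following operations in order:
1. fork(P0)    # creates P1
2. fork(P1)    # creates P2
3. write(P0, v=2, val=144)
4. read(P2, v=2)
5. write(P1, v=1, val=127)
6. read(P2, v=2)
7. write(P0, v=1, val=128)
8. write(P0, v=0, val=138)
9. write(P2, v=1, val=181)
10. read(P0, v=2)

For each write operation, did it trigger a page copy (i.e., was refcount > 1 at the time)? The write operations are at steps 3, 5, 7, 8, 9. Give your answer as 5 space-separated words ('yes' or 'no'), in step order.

Op 1: fork(P0) -> P1. 3 ppages; refcounts: pp0:2 pp1:2 pp2:2
Op 2: fork(P1) -> P2. 3 ppages; refcounts: pp0:3 pp1:3 pp2:3
Op 3: write(P0, v2, 144). refcount(pp2)=3>1 -> COPY to pp3. 4 ppages; refcounts: pp0:3 pp1:3 pp2:2 pp3:1
Op 4: read(P2, v2) -> 47. No state change.
Op 5: write(P1, v1, 127). refcount(pp1)=3>1 -> COPY to pp4. 5 ppages; refcounts: pp0:3 pp1:2 pp2:2 pp3:1 pp4:1
Op 6: read(P2, v2) -> 47. No state change.
Op 7: write(P0, v1, 128). refcount(pp1)=2>1 -> COPY to pp5. 6 ppages; refcounts: pp0:3 pp1:1 pp2:2 pp3:1 pp4:1 pp5:1
Op 8: write(P0, v0, 138). refcount(pp0)=3>1 -> COPY to pp6. 7 ppages; refcounts: pp0:2 pp1:1 pp2:2 pp3:1 pp4:1 pp5:1 pp6:1
Op 9: write(P2, v1, 181). refcount(pp1)=1 -> write in place. 7 ppages; refcounts: pp0:2 pp1:1 pp2:2 pp3:1 pp4:1 pp5:1 pp6:1
Op 10: read(P0, v2) -> 144. No state change.

yes yes yes yes no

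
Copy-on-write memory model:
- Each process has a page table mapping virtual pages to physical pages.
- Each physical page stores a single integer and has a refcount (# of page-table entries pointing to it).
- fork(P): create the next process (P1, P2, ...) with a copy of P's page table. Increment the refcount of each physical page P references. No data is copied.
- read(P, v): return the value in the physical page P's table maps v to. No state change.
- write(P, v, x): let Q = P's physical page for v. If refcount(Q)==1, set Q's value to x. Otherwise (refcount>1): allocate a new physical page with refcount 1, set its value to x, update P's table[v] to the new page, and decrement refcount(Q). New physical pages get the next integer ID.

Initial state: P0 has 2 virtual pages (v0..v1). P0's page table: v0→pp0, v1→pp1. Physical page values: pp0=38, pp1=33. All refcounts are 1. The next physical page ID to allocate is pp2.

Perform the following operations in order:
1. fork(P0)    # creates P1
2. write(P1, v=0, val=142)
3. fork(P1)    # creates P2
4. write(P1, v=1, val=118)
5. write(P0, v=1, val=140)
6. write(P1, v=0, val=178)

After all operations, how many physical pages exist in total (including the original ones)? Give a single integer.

Op 1: fork(P0) -> P1. 2 ppages; refcounts: pp0:2 pp1:2
Op 2: write(P1, v0, 142). refcount(pp0)=2>1 -> COPY to pp2. 3 ppages; refcounts: pp0:1 pp1:2 pp2:1
Op 3: fork(P1) -> P2. 3 ppages; refcounts: pp0:1 pp1:3 pp2:2
Op 4: write(P1, v1, 118). refcount(pp1)=3>1 -> COPY to pp3. 4 ppages; refcounts: pp0:1 pp1:2 pp2:2 pp3:1
Op 5: write(P0, v1, 140). refcount(pp1)=2>1 -> COPY to pp4. 5 ppages; refcounts: pp0:1 pp1:1 pp2:2 pp3:1 pp4:1
Op 6: write(P1, v0, 178). refcount(pp2)=2>1 -> COPY to pp5. 6 ppages; refcounts: pp0:1 pp1:1 pp2:1 pp3:1 pp4:1 pp5:1

Answer: 6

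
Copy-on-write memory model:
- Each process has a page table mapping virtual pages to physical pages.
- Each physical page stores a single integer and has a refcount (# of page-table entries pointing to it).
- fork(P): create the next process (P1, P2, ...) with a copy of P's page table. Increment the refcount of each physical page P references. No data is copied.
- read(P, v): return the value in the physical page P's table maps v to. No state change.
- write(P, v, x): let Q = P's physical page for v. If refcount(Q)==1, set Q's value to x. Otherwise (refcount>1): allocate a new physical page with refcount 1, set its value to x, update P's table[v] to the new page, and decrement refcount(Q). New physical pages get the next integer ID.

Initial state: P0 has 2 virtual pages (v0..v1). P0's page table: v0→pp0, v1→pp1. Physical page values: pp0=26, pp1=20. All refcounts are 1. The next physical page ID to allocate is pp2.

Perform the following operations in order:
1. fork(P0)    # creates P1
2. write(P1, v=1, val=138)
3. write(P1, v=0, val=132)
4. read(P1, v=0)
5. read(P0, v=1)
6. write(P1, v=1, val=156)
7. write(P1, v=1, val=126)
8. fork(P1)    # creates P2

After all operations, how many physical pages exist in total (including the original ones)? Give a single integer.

Answer: 4

Derivation:
Op 1: fork(P0) -> P1. 2 ppages; refcounts: pp0:2 pp1:2
Op 2: write(P1, v1, 138). refcount(pp1)=2>1 -> COPY to pp2. 3 ppages; refcounts: pp0:2 pp1:1 pp2:1
Op 3: write(P1, v0, 132). refcount(pp0)=2>1 -> COPY to pp3. 4 ppages; refcounts: pp0:1 pp1:1 pp2:1 pp3:1
Op 4: read(P1, v0) -> 132. No state change.
Op 5: read(P0, v1) -> 20. No state change.
Op 6: write(P1, v1, 156). refcount(pp2)=1 -> write in place. 4 ppages; refcounts: pp0:1 pp1:1 pp2:1 pp3:1
Op 7: write(P1, v1, 126). refcount(pp2)=1 -> write in place. 4 ppages; refcounts: pp0:1 pp1:1 pp2:1 pp3:1
Op 8: fork(P1) -> P2. 4 ppages; refcounts: pp0:1 pp1:1 pp2:2 pp3:2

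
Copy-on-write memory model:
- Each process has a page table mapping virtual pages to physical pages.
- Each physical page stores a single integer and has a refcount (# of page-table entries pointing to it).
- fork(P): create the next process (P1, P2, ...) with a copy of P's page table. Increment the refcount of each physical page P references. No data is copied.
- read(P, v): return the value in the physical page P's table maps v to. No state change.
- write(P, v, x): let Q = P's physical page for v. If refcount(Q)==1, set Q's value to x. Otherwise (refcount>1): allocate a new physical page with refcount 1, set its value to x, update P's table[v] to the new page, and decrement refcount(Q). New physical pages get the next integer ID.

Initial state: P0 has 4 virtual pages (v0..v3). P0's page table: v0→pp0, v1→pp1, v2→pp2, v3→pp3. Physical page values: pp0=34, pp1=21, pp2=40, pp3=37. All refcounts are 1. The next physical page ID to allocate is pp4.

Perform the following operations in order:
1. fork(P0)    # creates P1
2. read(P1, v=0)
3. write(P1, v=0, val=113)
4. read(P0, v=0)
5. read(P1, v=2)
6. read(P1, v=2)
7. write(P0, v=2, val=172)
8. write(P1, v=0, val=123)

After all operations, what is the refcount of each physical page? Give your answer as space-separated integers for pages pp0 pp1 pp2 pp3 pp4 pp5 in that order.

Answer: 1 2 1 2 1 1

Derivation:
Op 1: fork(P0) -> P1. 4 ppages; refcounts: pp0:2 pp1:2 pp2:2 pp3:2
Op 2: read(P1, v0) -> 34. No state change.
Op 3: write(P1, v0, 113). refcount(pp0)=2>1 -> COPY to pp4. 5 ppages; refcounts: pp0:1 pp1:2 pp2:2 pp3:2 pp4:1
Op 4: read(P0, v0) -> 34. No state change.
Op 5: read(P1, v2) -> 40. No state change.
Op 6: read(P1, v2) -> 40. No state change.
Op 7: write(P0, v2, 172). refcount(pp2)=2>1 -> COPY to pp5. 6 ppages; refcounts: pp0:1 pp1:2 pp2:1 pp3:2 pp4:1 pp5:1
Op 8: write(P1, v0, 123). refcount(pp4)=1 -> write in place. 6 ppages; refcounts: pp0:1 pp1:2 pp2:1 pp3:2 pp4:1 pp5:1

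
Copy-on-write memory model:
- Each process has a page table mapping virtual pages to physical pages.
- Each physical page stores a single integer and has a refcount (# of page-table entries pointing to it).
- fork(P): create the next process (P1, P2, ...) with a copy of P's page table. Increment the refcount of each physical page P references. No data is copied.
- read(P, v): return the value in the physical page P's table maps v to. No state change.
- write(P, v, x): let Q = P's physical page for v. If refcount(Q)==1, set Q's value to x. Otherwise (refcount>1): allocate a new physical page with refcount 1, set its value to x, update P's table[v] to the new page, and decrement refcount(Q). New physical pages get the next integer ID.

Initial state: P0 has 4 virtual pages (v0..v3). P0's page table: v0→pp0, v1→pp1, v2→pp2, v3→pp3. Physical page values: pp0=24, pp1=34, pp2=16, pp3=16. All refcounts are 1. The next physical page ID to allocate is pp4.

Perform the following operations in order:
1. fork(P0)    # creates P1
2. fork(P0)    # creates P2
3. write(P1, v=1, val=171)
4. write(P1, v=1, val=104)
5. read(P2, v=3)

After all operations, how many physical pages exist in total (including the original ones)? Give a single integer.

Answer: 5

Derivation:
Op 1: fork(P0) -> P1. 4 ppages; refcounts: pp0:2 pp1:2 pp2:2 pp3:2
Op 2: fork(P0) -> P2. 4 ppages; refcounts: pp0:3 pp1:3 pp2:3 pp3:3
Op 3: write(P1, v1, 171). refcount(pp1)=3>1 -> COPY to pp4. 5 ppages; refcounts: pp0:3 pp1:2 pp2:3 pp3:3 pp4:1
Op 4: write(P1, v1, 104). refcount(pp4)=1 -> write in place. 5 ppages; refcounts: pp0:3 pp1:2 pp2:3 pp3:3 pp4:1
Op 5: read(P2, v3) -> 16. No state change.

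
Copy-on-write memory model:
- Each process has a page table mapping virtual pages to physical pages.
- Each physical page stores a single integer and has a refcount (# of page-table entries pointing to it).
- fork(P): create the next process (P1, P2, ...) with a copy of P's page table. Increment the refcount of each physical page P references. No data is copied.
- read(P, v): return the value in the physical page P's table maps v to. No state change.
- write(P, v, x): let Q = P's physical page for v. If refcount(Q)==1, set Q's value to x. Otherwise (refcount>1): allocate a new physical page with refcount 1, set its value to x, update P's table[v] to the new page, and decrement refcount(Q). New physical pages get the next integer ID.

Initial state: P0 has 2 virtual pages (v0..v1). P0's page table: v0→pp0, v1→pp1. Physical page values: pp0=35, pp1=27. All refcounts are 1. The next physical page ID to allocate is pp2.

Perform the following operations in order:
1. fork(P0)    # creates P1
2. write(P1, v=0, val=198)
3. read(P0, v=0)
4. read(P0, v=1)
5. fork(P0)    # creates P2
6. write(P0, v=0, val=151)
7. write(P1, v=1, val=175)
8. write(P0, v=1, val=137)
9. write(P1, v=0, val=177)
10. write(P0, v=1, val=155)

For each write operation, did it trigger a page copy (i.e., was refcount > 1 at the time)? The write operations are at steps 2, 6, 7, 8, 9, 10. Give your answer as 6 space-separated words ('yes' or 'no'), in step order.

Op 1: fork(P0) -> P1. 2 ppages; refcounts: pp0:2 pp1:2
Op 2: write(P1, v0, 198). refcount(pp0)=2>1 -> COPY to pp2. 3 ppages; refcounts: pp0:1 pp1:2 pp2:1
Op 3: read(P0, v0) -> 35. No state change.
Op 4: read(P0, v1) -> 27. No state change.
Op 5: fork(P0) -> P2. 3 ppages; refcounts: pp0:2 pp1:3 pp2:1
Op 6: write(P0, v0, 151). refcount(pp0)=2>1 -> COPY to pp3. 4 ppages; refcounts: pp0:1 pp1:3 pp2:1 pp3:1
Op 7: write(P1, v1, 175). refcount(pp1)=3>1 -> COPY to pp4. 5 ppages; refcounts: pp0:1 pp1:2 pp2:1 pp3:1 pp4:1
Op 8: write(P0, v1, 137). refcount(pp1)=2>1 -> COPY to pp5. 6 ppages; refcounts: pp0:1 pp1:1 pp2:1 pp3:1 pp4:1 pp5:1
Op 9: write(P1, v0, 177). refcount(pp2)=1 -> write in place. 6 ppages; refcounts: pp0:1 pp1:1 pp2:1 pp3:1 pp4:1 pp5:1
Op 10: write(P0, v1, 155). refcount(pp5)=1 -> write in place. 6 ppages; refcounts: pp0:1 pp1:1 pp2:1 pp3:1 pp4:1 pp5:1

yes yes yes yes no no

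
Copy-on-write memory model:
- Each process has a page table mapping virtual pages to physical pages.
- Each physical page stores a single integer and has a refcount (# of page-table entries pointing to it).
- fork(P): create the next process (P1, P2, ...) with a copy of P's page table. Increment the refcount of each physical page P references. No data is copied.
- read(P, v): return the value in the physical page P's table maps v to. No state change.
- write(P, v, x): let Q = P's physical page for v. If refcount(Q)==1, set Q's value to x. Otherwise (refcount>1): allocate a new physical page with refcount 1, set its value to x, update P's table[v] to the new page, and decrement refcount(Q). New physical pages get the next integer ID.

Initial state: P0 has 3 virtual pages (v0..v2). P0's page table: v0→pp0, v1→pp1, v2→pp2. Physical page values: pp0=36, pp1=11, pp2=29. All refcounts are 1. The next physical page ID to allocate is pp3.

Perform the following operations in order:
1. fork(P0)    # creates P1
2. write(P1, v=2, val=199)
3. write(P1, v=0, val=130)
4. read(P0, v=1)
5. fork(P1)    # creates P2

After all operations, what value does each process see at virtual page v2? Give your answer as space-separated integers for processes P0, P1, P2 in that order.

Op 1: fork(P0) -> P1. 3 ppages; refcounts: pp0:2 pp1:2 pp2:2
Op 2: write(P1, v2, 199). refcount(pp2)=2>1 -> COPY to pp3. 4 ppages; refcounts: pp0:2 pp1:2 pp2:1 pp3:1
Op 3: write(P1, v0, 130). refcount(pp0)=2>1 -> COPY to pp4. 5 ppages; refcounts: pp0:1 pp1:2 pp2:1 pp3:1 pp4:1
Op 4: read(P0, v1) -> 11. No state change.
Op 5: fork(P1) -> P2. 5 ppages; refcounts: pp0:1 pp1:3 pp2:1 pp3:2 pp4:2
P0: v2 -> pp2 = 29
P1: v2 -> pp3 = 199
P2: v2 -> pp3 = 199

Answer: 29 199 199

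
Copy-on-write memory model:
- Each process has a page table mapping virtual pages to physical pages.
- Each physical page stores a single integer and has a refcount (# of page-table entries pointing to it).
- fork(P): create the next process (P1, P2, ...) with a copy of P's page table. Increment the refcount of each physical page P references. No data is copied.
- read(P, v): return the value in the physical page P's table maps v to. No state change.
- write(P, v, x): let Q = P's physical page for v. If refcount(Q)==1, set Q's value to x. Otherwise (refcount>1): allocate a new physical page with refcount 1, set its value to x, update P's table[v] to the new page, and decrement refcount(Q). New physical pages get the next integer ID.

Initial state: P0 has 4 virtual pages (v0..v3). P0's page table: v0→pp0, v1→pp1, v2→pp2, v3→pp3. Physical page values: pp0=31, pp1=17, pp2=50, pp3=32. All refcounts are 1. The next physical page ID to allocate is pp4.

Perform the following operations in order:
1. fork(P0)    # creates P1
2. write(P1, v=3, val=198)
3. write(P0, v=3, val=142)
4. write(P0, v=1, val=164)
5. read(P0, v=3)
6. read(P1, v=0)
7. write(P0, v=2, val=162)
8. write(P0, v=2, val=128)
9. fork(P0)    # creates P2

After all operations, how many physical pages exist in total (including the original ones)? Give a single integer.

Op 1: fork(P0) -> P1. 4 ppages; refcounts: pp0:2 pp1:2 pp2:2 pp3:2
Op 2: write(P1, v3, 198). refcount(pp3)=2>1 -> COPY to pp4. 5 ppages; refcounts: pp0:2 pp1:2 pp2:2 pp3:1 pp4:1
Op 3: write(P0, v3, 142). refcount(pp3)=1 -> write in place. 5 ppages; refcounts: pp0:2 pp1:2 pp2:2 pp3:1 pp4:1
Op 4: write(P0, v1, 164). refcount(pp1)=2>1 -> COPY to pp5. 6 ppages; refcounts: pp0:2 pp1:1 pp2:2 pp3:1 pp4:1 pp5:1
Op 5: read(P0, v3) -> 142. No state change.
Op 6: read(P1, v0) -> 31. No state change.
Op 7: write(P0, v2, 162). refcount(pp2)=2>1 -> COPY to pp6. 7 ppages; refcounts: pp0:2 pp1:1 pp2:1 pp3:1 pp4:1 pp5:1 pp6:1
Op 8: write(P0, v2, 128). refcount(pp6)=1 -> write in place. 7 ppages; refcounts: pp0:2 pp1:1 pp2:1 pp3:1 pp4:1 pp5:1 pp6:1
Op 9: fork(P0) -> P2. 7 ppages; refcounts: pp0:3 pp1:1 pp2:1 pp3:2 pp4:1 pp5:2 pp6:2

Answer: 7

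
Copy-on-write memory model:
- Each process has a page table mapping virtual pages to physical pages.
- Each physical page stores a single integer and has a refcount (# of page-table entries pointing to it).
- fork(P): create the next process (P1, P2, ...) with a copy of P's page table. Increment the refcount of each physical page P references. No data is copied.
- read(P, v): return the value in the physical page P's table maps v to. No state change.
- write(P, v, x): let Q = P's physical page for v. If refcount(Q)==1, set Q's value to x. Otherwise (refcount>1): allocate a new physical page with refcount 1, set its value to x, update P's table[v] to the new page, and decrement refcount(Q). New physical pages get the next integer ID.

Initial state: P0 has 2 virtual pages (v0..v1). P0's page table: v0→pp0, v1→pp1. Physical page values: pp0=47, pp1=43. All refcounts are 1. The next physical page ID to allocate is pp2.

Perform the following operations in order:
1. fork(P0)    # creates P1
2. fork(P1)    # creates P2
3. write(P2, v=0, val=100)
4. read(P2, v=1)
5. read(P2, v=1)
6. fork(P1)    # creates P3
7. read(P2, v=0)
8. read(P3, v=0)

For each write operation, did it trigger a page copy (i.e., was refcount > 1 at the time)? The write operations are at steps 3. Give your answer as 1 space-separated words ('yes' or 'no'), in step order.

Op 1: fork(P0) -> P1. 2 ppages; refcounts: pp0:2 pp1:2
Op 2: fork(P1) -> P2. 2 ppages; refcounts: pp0:3 pp1:3
Op 3: write(P2, v0, 100). refcount(pp0)=3>1 -> COPY to pp2. 3 ppages; refcounts: pp0:2 pp1:3 pp2:1
Op 4: read(P2, v1) -> 43. No state change.
Op 5: read(P2, v1) -> 43. No state change.
Op 6: fork(P1) -> P3. 3 ppages; refcounts: pp0:3 pp1:4 pp2:1
Op 7: read(P2, v0) -> 100. No state change.
Op 8: read(P3, v0) -> 47. No state change.

yes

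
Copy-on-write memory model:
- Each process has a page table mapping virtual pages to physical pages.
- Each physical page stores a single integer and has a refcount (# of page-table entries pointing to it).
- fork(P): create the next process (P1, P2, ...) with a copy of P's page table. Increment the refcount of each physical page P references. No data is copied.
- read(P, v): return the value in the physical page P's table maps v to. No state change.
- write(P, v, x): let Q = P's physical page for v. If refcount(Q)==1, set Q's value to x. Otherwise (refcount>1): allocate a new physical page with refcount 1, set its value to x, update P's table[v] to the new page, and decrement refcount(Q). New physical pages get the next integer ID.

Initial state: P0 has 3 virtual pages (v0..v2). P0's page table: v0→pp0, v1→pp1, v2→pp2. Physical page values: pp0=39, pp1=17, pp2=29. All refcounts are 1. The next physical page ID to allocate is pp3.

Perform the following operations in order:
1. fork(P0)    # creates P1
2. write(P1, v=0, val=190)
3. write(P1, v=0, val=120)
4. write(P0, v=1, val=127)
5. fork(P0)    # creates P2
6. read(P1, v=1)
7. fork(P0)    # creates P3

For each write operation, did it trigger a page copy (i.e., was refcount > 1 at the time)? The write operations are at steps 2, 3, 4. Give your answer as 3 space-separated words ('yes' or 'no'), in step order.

Op 1: fork(P0) -> P1. 3 ppages; refcounts: pp0:2 pp1:2 pp2:2
Op 2: write(P1, v0, 190). refcount(pp0)=2>1 -> COPY to pp3. 4 ppages; refcounts: pp0:1 pp1:2 pp2:2 pp3:1
Op 3: write(P1, v0, 120). refcount(pp3)=1 -> write in place. 4 ppages; refcounts: pp0:1 pp1:2 pp2:2 pp3:1
Op 4: write(P0, v1, 127). refcount(pp1)=2>1 -> COPY to pp4. 5 ppages; refcounts: pp0:1 pp1:1 pp2:2 pp3:1 pp4:1
Op 5: fork(P0) -> P2. 5 ppages; refcounts: pp0:2 pp1:1 pp2:3 pp3:1 pp4:2
Op 6: read(P1, v1) -> 17. No state change.
Op 7: fork(P0) -> P3. 5 ppages; refcounts: pp0:3 pp1:1 pp2:4 pp3:1 pp4:3

yes no yes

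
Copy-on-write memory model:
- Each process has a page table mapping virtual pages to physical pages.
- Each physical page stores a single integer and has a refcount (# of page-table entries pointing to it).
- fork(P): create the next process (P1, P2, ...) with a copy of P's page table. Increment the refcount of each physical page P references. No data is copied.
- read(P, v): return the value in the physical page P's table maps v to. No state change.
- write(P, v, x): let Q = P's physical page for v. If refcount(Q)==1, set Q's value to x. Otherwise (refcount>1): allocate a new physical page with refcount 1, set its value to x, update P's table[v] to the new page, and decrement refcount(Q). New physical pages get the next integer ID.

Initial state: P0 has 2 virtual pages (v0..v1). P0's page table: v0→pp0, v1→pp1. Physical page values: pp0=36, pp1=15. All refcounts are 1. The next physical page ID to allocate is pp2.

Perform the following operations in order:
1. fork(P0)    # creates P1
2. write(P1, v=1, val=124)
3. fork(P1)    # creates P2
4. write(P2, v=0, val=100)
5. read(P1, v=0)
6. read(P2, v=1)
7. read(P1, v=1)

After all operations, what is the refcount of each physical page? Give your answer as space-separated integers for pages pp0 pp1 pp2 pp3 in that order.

Answer: 2 1 2 1

Derivation:
Op 1: fork(P0) -> P1. 2 ppages; refcounts: pp0:2 pp1:2
Op 2: write(P1, v1, 124). refcount(pp1)=2>1 -> COPY to pp2. 3 ppages; refcounts: pp0:2 pp1:1 pp2:1
Op 3: fork(P1) -> P2. 3 ppages; refcounts: pp0:3 pp1:1 pp2:2
Op 4: write(P2, v0, 100). refcount(pp0)=3>1 -> COPY to pp3. 4 ppages; refcounts: pp0:2 pp1:1 pp2:2 pp3:1
Op 5: read(P1, v0) -> 36. No state change.
Op 6: read(P2, v1) -> 124. No state change.
Op 7: read(P1, v1) -> 124. No state change.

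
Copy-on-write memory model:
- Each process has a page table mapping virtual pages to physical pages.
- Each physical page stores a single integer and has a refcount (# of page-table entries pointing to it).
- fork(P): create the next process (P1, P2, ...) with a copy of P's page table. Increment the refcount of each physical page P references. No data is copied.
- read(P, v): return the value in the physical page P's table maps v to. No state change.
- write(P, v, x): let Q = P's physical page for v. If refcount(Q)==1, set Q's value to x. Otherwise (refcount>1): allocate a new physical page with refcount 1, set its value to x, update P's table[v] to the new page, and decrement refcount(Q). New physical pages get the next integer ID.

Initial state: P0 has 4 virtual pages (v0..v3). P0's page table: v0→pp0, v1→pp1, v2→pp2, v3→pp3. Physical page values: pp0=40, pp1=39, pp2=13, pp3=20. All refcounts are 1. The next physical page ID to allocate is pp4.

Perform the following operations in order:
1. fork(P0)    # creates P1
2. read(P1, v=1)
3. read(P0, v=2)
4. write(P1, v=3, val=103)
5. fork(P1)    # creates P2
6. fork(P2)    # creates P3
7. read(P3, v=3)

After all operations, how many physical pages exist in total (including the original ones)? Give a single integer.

Answer: 5

Derivation:
Op 1: fork(P0) -> P1. 4 ppages; refcounts: pp0:2 pp1:2 pp2:2 pp3:2
Op 2: read(P1, v1) -> 39. No state change.
Op 3: read(P0, v2) -> 13. No state change.
Op 4: write(P1, v3, 103). refcount(pp3)=2>1 -> COPY to pp4. 5 ppages; refcounts: pp0:2 pp1:2 pp2:2 pp3:1 pp4:1
Op 5: fork(P1) -> P2. 5 ppages; refcounts: pp0:3 pp1:3 pp2:3 pp3:1 pp4:2
Op 6: fork(P2) -> P3. 5 ppages; refcounts: pp0:4 pp1:4 pp2:4 pp3:1 pp4:3
Op 7: read(P3, v3) -> 103. No state change.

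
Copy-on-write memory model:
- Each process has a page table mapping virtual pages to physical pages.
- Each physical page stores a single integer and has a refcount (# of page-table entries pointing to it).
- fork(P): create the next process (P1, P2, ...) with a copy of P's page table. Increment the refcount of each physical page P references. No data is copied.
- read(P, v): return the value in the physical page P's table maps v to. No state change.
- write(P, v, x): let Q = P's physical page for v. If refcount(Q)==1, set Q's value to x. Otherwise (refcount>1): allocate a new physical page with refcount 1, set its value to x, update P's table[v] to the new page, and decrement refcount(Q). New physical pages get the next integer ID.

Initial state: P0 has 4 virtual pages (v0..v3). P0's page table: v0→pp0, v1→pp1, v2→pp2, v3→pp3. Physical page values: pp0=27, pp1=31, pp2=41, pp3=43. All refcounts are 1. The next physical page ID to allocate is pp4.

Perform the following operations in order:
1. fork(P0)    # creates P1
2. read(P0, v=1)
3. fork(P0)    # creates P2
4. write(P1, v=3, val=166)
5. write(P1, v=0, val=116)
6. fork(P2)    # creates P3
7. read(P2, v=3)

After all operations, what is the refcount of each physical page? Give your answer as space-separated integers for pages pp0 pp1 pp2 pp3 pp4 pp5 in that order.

Answer: 3 4 4 3 1 1

Derivation:
Op 1: fork(P0) -> P1. 4 ppages; refcounts: pp0:2 pp1:2 pp2:2 pp3:2
Op 2: read(P0, v1) -> 31. No state change.
Op 3: fork(P0) -> P2. 4 ppages; refcounts: pp0:3 pp1:3 pp2:3 pp3:3
Op 4: write(P1, v3, 166). refcount(pp3)=3>1 -> COPY to pp4. 5 ppages; refcounts: pp0:3 pp1:3 pp2:3 pp3:2 pp4:1
Op 5: write(P1, v0, 116). refcount(pp0)=3>1 -> COPY to pp5. 6 ppages; refcounts: pp0:2 pp1:3 pp2:3 pp3:2 pp4:1 pp5:1
Op 6: fork(P2) -> P3. 6 ppages; refcounts: pp0:3 pp1:4 pp2:4 pp3:3 pp4:1 pp5:1
Op 7: read(P2, v3) -> 43. No state change.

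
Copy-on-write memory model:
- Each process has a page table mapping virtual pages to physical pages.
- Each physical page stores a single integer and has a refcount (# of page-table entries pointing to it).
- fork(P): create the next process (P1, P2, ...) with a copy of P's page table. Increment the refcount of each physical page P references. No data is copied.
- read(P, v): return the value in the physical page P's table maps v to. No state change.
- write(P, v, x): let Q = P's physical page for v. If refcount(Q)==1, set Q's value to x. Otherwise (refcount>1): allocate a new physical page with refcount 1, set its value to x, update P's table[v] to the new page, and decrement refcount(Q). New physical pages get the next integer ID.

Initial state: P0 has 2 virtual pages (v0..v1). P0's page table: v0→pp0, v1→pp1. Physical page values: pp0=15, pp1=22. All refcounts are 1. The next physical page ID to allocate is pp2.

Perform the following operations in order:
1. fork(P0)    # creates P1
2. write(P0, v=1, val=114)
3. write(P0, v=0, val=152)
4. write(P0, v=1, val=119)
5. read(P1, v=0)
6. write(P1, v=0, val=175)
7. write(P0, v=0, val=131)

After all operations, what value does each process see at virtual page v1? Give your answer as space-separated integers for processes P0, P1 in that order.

Op 1: fork(P0) -> P1. 2 ppages; refcounts: pp0:2 pp1:2
Op 2: write(P0, v1, 114). refcount(pp1)=2>1 -> COPY to pp2. 3 ppages; refcounts: pp0:2 pp1:1 pp2:1
Op 3: write(P0, v0, 152). refcount(pp0)=2>1 -> COPY to pp3. 4 ppages; refcounts: pp0:1 pp1:1 pp2:1 pp3:1
Op 4: write(P0, v1, 119). refcount(pp2)=1 -> write in place. 4 ppages; refcounts: pp0:1 pp1:1 pp2:1 pp3:1
Op 5: read(P1, v0) -> 15. No state change.
Op 6: write(P1, v0, 175). refcount(pp0)=1 -> write in place. 4 ppages; refcounts: pp0:1 pp1:1 pp2:1 pp3:1
Op 7: write(P0, v0, 131). refcount(pp3)=1 -> write in place. 4 ppages; refcounts: pp0:1 pp1:1 pp2:1 pp3:1
P0: v1 -> pp2 = 119
P1: v1 -> pp1 = 22

Answer: 119 22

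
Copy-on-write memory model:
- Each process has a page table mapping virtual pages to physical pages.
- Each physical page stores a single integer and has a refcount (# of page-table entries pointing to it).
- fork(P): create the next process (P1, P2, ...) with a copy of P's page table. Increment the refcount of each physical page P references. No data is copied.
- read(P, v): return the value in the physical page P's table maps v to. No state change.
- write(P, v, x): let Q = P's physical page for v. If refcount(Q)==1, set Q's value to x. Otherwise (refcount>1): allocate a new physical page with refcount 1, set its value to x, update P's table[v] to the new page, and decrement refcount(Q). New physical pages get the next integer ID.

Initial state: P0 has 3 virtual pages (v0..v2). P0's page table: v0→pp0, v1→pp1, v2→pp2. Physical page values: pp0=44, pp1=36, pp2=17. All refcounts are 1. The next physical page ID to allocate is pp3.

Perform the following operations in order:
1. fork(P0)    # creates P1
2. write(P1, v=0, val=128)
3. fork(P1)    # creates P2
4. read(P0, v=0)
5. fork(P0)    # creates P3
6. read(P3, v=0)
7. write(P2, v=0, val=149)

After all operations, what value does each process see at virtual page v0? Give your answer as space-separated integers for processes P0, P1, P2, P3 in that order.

Answer: 44 128 149 44

Derivation:
Op 1: fork(P0) -> P1. 3 ppages; refcounts: pp0:2 pp1:2 pp2:2
Op 2: write(P1, v0, 128). refcount(pp0)=2>1 -> COPY to pp3. 4 ppages; refcounts: pp0:1 pp1:2 pp2:2 pp3:1
Op 3: fork(P1) -> P2. 4 ppages; refcounts: pp0:1 pp1:3 pp2:3 pp3:2
Op 4: read(P0, v0) -> 44. No state change.
Op 5: fork(P0) -> P3. 4 ppages; refcounts: pp0:2 pp1:4 pp2:4 pp3:2
Op 6: read(P3, v0) -> 44. No state change.
Op 7: write(P2, v0, 149). refcount(pp3)=2>1 -> COPY to pp4. 5 ppages; refcounts: pp0:2 pp1:4 pp2:4 pp3:1 pp4:1
P0: v0 -> pp0 = 44
P1: v0 -> pp3 = 128
P2: v0 -> pp4 = 149
P3: v0 -> pp0 = 44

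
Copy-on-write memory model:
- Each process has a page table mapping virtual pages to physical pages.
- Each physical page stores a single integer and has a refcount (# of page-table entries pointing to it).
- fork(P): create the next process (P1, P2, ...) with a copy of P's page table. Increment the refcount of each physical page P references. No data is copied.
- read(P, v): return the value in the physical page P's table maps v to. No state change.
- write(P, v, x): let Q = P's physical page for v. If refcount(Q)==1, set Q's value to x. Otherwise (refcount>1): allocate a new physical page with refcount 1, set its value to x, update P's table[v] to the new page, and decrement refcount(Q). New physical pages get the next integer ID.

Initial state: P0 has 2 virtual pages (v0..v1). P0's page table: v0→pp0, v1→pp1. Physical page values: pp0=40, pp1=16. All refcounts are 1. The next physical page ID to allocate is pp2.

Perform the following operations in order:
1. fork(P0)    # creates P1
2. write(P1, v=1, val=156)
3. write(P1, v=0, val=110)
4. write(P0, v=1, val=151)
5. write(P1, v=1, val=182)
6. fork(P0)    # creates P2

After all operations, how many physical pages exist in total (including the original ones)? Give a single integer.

Answer: 4

Derivation:
Op 1: fork(P0) -> P1. 2 ppages; refcounts: pp0:2 pp1:2
Op 2: write(P1, v1, 156). refcount(pp1)=2>1 -> COPY to pp2. 3 ppages; refcounts: pp0:2 pp1:1 pp2:1
Op 3: write(P1, v0, 110). refcount(pp0)=2>1 -> COPY to pp3. 4 ppages; refcounts: pp0:1 pp1:1 pp2:1 pp3:1
Op 4: write(P0, v1, 151). refcount(pp1)=1 -> write in place. 4 ppages; refcounts: pp0:1 pp1:1 pp2:1 pp3:1
Op 5: write(P1, v1, 182). refcount(pp2)=1 -> write in place. 4 ppages; refcounts: pp0:1 pp1:1 pp2:1 pp3:1
Op 6: fork(P0) -> P2. 4 ppages; refcounts: pp0:2 pp1:2 pp2:1 pp3:1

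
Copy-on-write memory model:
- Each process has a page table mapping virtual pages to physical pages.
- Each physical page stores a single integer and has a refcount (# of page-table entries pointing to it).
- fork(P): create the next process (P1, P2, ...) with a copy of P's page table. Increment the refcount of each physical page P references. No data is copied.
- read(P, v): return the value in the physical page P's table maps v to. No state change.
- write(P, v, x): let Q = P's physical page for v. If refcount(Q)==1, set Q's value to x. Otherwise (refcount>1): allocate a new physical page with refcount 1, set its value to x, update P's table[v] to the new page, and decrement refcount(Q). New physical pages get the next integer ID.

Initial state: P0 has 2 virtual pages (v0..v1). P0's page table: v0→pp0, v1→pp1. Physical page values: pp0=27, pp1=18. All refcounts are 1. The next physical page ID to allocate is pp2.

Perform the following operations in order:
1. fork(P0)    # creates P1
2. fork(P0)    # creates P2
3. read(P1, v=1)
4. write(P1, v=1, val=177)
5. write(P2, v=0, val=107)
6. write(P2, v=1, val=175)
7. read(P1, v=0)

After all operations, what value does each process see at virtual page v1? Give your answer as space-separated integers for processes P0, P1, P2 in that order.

Op 1: fork(P0) -> P1. 2 ppages; refcounts: pp0:2 pp1:2
Op 2: fork(P0) -> P2. 2 ppages; refcounts: pp0:3 pp1:3
Op 3: read(P1, v1) -> 18. No state change.
Op 4: write(P1, v1, 177). refcount(pp1)=3>1 -> COPY to pp2. 3 ppages; refcounts: pp0:3 pp1:2 pp2:1
Op 5: write(P2, v0, 107). refcount(pp0)=3>1 -> COPY to pp3. 4 ppages; refcounts: pp0:2 pp1:2 pp2:1 pp3:1
Op 6: write(P2, v1, 175). refcount(pp1)=2>1 -> COPY to pp4. 5 ppages; refcounts: pp0:2 pp1:1 pp2:1 pp3:1 pp4:1
Op 7: read(P1, v0) -> 27. No state change.
P0: v1 -> pp1 = 18
P1: v1 -> pp2 = 177
P2: v1 -> pp4 = 175

Answer: 18 177 175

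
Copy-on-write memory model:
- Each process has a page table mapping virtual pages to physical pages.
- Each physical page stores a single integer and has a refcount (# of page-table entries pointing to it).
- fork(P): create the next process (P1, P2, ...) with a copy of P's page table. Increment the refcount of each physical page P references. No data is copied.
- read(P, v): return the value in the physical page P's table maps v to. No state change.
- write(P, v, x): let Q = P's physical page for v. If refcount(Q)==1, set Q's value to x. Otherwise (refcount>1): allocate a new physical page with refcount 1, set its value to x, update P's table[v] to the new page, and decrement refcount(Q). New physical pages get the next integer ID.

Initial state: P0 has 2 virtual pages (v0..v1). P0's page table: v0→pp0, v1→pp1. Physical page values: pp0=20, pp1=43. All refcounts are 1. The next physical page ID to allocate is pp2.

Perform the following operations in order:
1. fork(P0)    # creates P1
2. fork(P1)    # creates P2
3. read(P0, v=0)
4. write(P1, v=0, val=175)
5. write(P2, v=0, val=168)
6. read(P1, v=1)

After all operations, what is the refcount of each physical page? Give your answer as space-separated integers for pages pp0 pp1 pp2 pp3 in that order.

Answer: 1 3 1 1

Derivation:
Op 1: fork(P0) -> P1. 2 ppages; refcounts: pp0:2 pp1:2
Op 2: fork(P1) -> P2. 2 ppages; refcounts: pp0:3 pp1:3
Op 3: read(P0, v0) -> 20. No state change.
Op 4: write(P1, v0, 175). refcount(pp0)=3>1 -> COPY to pp2. 3 ppages; refcounts: pp0:2 pp1:3 pp2:1
Op 5: write(P2, v0, 168). refcount(pp0)=2>1 -> COPY to pp3. 4 ppages; refcounts: pp0:1 pp1:3 pp2:1 pp3:1
Op 6: read(P1, v1) -> 43. No state change.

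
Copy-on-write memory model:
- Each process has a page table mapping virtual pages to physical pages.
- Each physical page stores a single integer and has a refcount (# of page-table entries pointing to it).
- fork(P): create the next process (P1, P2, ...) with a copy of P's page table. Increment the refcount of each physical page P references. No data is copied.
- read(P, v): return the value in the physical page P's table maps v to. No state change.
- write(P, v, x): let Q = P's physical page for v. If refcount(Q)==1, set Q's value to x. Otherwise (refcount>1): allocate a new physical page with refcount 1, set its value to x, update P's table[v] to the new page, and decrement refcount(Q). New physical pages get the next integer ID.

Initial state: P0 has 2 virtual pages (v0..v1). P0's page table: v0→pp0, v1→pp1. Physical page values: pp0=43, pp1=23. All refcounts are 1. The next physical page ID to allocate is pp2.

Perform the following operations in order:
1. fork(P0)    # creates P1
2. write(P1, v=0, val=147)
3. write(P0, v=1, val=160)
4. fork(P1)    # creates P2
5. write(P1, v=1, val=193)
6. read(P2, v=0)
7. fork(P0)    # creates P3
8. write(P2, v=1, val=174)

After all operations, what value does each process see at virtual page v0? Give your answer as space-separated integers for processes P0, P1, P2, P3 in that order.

Answer: 43 147 147 43

Derivation:
Op 1: fork(P0) -> P1. 2 ppages; refcounts: pp0:2 pp1:2
Op 2: write(P1, v0, 147). refcount(pp0)=2>1 -> COPY to pp2. 3 ppages; refcounts: pp0:1 pp1:2 pp2:1
Op 3: write(P0, v1, 160). refcount(pp1)=2>1 -> COPY to pp3. 4 ppages; refcounts: pp0:1 pp1:1 pp2:1 pp3:1
Op 4: fork(P1) -> P2. 4 ppages; refcounts: pp0:1 pp1:2 pp2:2 pp3:1
Op 5: write(P1, v1, 193). refcount(pp1)=2>1 -> COPY to pp4. 5 ppages; refcounts: pp0:1 pp1:1 pp2:2 pp3:1 pp4:1
Op 6: read(P2, v0) -> 147. No state change.
Op 7: fork(P0) -> P3. 5 ppages; refcounts: pp0:2 pp1:1 pp2:2 pp3:2 pp4:1
Op 8: write(P2, v1, 174). refcount(pp1)=1 -> write in place. 5 ppages; refcounts: pp0:2 pp1:1 pp2:2 pp3:2 pp4:1
P0: v0 -> pp0 = 43
P1: v0 -> pp2 = 147
P2: v0 -> pp2 = 147
P3: v0 -> pp0 = 43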